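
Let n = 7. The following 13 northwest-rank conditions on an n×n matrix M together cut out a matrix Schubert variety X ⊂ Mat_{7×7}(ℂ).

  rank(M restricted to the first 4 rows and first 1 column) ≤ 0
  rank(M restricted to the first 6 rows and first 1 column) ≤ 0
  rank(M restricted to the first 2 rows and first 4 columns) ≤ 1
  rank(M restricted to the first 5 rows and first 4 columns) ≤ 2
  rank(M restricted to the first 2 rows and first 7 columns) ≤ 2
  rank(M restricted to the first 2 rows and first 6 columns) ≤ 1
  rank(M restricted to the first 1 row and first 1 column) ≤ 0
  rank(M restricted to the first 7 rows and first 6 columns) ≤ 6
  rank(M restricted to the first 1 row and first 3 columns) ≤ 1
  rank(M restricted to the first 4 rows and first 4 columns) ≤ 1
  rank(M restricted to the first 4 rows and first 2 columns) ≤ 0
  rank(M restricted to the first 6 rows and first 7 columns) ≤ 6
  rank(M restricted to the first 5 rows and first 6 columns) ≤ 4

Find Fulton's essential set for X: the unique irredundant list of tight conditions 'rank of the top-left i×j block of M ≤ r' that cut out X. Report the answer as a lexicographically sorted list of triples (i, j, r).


The tightest implied rank at each (i,j), from the 13 conditions:

  row 1: 0 | 0 | 1 | 1 | 1 | 1 | 1
  row 2: 0 | 0 | 1 | 1 | 1 | 1 | 2
  row 3: 0 | 0 | 1 | 1 | 2 | 2 | 3
  row 4: 0 | 0 | 1 | 1 | 2 | 3 | 4
  row 5: 0 | 1 | 2 | 2 | 3 | 4 | 5
  row 6: 0 | 1 | 2 | 3 | 4 | 5 | 6
  row 7: 1 | 2 | 3 | 4 | 5 | 6 | 7

giving w = (3, 7, 5, 6, 2, 4, 1) via Δ²R.

|D(w)|=15, |Ess(w)|=4:

[(2, 6, 1), (4, 2, 0), (4, 4, 1), (6, 1, 0)]


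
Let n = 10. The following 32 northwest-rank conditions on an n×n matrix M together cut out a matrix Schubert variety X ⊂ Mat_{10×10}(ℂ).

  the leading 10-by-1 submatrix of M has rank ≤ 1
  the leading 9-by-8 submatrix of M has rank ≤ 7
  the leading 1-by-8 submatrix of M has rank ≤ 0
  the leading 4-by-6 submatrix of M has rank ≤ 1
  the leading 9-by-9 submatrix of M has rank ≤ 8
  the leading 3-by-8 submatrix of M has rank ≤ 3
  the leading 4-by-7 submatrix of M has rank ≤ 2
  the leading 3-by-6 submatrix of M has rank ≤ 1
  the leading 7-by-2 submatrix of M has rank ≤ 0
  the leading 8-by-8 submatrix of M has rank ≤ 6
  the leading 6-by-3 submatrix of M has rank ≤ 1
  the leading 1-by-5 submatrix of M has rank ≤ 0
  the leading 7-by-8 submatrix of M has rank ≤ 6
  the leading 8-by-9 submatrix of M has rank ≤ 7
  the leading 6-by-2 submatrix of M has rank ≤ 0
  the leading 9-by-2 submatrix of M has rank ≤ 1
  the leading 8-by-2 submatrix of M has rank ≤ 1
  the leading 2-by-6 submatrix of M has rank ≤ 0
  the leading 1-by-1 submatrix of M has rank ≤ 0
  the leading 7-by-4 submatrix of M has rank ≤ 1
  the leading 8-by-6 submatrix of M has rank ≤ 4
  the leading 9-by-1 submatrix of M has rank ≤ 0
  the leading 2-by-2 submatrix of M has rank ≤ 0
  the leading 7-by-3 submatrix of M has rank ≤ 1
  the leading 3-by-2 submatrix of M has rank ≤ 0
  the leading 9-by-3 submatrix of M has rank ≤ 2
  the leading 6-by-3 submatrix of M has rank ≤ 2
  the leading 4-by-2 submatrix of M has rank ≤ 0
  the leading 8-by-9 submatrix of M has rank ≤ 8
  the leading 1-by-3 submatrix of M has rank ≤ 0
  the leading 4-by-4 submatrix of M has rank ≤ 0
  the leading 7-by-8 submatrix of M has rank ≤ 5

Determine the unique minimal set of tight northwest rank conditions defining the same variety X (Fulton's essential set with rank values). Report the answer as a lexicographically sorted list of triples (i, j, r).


Computing R[i][j] = min implied NW-rank bound (n=10, 32 conditions):

  0 0 0 0 0 0 0 0 1 1
  0 0 0 0 0 0 1 1 2 2
  0 0 0 0 1 1 2 2 3 3
  0 0 0 0 1 1 2 3 4 4
  0 0 1 1 2 2 3 4 5 5
  0 0 1 1 2 3 4 5 6 6
  0 0 1 1 2 3 4 5 6 7
  0 1 2 2 3 4 5 6 7 8
  0 1 2 3 4 5 6 7 8 9
  1 2 3 4 5 6 7 8 9 10

hence w(1..10) = (9, 7, 5, 8, 3, 6, 10, 2, 4, 1).

Fulton essential set (7 of the 33 Rothe cells):

[(1, 8, 0), (2, 6, 0), (4, 4, 0), (4, 6, 1), (7, 2, 0), (7, 4, 1), (9, 1, 0)]


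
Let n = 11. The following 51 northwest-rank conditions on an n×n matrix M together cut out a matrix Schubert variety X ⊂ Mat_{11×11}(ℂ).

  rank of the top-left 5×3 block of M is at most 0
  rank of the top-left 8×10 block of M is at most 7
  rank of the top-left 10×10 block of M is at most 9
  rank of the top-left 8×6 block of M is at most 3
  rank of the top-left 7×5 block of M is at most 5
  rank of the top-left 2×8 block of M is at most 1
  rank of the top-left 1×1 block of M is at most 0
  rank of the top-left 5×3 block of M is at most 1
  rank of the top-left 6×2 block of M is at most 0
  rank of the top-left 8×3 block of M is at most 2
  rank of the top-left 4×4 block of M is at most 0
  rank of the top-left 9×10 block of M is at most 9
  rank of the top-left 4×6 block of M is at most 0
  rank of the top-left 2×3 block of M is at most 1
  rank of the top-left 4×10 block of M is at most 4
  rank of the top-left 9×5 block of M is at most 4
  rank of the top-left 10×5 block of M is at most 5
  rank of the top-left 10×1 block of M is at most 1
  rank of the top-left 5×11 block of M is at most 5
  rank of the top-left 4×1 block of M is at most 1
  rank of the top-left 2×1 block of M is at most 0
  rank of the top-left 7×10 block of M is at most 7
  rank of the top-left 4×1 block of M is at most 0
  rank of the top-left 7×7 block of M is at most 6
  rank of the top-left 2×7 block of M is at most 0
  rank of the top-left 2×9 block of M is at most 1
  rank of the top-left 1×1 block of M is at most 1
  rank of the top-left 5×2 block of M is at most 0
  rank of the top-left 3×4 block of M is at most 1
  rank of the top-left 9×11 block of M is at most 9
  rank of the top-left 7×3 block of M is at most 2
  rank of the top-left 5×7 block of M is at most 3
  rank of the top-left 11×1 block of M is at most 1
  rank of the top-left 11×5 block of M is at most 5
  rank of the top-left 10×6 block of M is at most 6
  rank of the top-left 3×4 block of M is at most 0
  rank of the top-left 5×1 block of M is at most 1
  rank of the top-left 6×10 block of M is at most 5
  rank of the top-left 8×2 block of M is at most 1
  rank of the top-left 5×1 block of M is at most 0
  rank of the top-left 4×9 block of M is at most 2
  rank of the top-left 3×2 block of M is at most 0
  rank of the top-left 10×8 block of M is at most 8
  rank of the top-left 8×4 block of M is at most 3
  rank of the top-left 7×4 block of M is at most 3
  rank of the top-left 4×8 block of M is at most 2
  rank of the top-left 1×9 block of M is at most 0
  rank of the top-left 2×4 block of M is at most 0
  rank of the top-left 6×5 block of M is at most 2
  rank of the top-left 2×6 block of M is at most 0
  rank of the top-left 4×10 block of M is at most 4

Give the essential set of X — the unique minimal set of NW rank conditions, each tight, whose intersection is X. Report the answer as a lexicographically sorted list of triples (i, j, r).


Rank table r_w(11×11) implied by the 51 constraints:

  row 1: 0  0  0  0  0  0  0  0  0  1  1
  row 2: 0  0  0  0  0  0  0  1  1  2  2
  row 3: 0  0  0  0  0  0  1  2  2  3  3
  row 4: 0  0  0  0  0  0  1  2  2  3  4
  row 5: 0  0  0  1  1  1  2  3  3  4  5
  row 6: 0  0  1  2  2  2  3  4  4  5  6
  row 7: 1  1  2  3  3  3  4  5  5  6  7
  row 8: 1  1  2  3  3  3  4  5  6  7  8
  row 9: 1  2  3  4  4  4  5  6  7  8  9
  row 10: 1  2  3  4  5  5  6  7  8  9  10
  row 11: 1  2  3  4  5  6  7  8  9  10  11

hence w(1..11) = (10, 8, 7, 11, 4, 3, 1, 9, 2, 5, 6).

Rothe diagram D(w) (37 cells), 8 SE-corners (essential conditions):

[(1, 9, 0), (2, 7, 0), (4, 6, 0), (4, 9, 2), (5, 3, 0), (6, 2, 0), (8, 2, 1), (8, 6, 3)]


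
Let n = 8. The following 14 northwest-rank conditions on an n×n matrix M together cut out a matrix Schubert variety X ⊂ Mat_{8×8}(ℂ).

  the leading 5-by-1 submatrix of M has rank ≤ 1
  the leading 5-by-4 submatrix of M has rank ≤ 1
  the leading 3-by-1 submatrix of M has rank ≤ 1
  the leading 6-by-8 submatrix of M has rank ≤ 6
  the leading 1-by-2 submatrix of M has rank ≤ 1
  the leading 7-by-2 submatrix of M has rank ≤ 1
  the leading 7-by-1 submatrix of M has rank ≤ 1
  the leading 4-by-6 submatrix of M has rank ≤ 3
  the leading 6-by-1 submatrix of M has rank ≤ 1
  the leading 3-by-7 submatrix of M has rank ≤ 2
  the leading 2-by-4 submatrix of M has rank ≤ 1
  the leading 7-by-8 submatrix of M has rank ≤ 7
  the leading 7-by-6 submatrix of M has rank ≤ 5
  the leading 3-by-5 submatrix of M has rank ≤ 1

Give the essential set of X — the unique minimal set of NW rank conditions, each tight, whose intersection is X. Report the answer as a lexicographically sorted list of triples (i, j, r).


Rank table r_w(8×8) implied by the 14 constraints:

  R[1]: 1, 1, 1, 1, 1, 1, 1, 1
  R[2]: 1, 1, 1, 1, 1, 2, 2, 2
  R[3]: 1, 1, 1, 1, 1, 2, 2, 3
  R[4]: 1, 1, 1, 1, 2, 3, 3, 4
  R[5]: 1, 1, 1, 1, 2, 3, 4, 5
  R[6]: 1, 1, 2, 2, 3, 4, 5, 6
  R[7]: 1, 1, 2, 3, 4, 5, 6, 7
  R[8]: 1, 2, 3, 4, 5, 6, 7, 8

so w = (1, 6, 8, 5, 7, 3, 4, 2).

4 SE-corners of the 17-cell Rothe diagram give Ess(w):

[(3, 5, 1), (3, 7, 2), (5, 4, 1), (7, 2, 1)]


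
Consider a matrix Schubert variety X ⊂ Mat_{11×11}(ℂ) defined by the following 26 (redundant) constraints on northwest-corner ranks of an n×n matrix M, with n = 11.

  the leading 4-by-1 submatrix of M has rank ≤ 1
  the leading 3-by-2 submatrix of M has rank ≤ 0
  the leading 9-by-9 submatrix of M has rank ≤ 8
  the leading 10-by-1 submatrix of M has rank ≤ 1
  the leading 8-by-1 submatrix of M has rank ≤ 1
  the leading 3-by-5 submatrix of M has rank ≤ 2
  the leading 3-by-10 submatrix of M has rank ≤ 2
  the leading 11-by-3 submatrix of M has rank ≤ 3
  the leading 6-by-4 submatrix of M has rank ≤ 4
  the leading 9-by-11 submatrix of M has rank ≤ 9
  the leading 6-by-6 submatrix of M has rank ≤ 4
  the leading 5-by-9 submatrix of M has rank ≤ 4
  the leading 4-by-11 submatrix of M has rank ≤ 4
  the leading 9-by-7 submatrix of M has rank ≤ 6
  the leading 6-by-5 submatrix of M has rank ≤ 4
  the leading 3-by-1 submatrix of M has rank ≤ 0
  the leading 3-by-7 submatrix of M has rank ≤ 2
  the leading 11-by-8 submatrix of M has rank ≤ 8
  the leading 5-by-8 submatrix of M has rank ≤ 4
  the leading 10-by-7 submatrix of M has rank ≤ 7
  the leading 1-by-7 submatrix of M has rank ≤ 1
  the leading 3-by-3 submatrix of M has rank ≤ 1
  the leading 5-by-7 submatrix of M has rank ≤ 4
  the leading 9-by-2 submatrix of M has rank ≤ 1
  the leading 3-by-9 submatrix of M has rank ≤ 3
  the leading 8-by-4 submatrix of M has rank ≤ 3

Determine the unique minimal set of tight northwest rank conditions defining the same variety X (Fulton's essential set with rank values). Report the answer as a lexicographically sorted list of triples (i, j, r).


Recovering R(i,j) via the rank-extension bound from the 26 conditions:

  R[1]: 0, 0, 1, 1, 1, 1, 1, 1, 1, 1, 1
  R[2]: 0, 0, 1, 2, 2, 2, 2, 2, 2, 2, 2
  R[3]: 0, 0, 1, 2, 2, 2, 2, 2, 2, 2, 3
  R[4]: 1, 1, 2, 3, 3, 3, 3, 3, 3, 3, 4
  R[5]: 1, 1, 2, 3, 4, 4, 4, 4, 4, 4, 5
  R[6]: 1, 1, 2, 3, 4, 4, 5, 5, 5, 5, 6
  R[7]: 1, 1, 2, 3, 4, 5, 6, 6, 6, 6, 7
  R[8]: 1, 1, 2, 3, 4, 5, 6, 7, 7, 7, 8
  R[9]: 1, 1, 2, 3, 4, 5, 6, 7, 8, 8, 9
  R[10]: 1, 2, 3, 4, 5, 6, 7, 8, 9, 9, 10
  R[11]: 1, 2, 3, 4, 5, 6, 7, 8, 9, 10, 11

giving w = (3, 4, 11, 1, 5, 7, 6, 8, 9, 2, 10) via Δ²R.

4 SE-corners of the 18-cell Rothe diagram give Ess(w):

[(3, 2, 0), (3, 10, 2), (6, 6, 4), (9, 2, 1)]


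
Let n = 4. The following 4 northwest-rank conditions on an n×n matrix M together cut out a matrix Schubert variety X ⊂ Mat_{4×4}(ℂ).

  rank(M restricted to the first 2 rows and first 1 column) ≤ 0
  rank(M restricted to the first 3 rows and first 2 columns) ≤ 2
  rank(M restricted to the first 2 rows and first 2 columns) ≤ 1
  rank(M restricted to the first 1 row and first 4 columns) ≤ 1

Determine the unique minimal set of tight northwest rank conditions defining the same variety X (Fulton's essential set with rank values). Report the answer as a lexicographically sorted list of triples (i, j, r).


The tightest implied rank at each (i,j), from the 4 conditions:

  i=1: 0 | 1 | 1 | 1
  i=2: 0 | 1 | 2 | 2
  i=3: 1 | 2 | 3 | 3
  i=4: 1 | 2 | 3 | 4

so w = (2, 3, 1, 4).

Rothe diagram D(w) (2 cells), 1 SE-corner (essential condition):

[(2, 1, 0)]


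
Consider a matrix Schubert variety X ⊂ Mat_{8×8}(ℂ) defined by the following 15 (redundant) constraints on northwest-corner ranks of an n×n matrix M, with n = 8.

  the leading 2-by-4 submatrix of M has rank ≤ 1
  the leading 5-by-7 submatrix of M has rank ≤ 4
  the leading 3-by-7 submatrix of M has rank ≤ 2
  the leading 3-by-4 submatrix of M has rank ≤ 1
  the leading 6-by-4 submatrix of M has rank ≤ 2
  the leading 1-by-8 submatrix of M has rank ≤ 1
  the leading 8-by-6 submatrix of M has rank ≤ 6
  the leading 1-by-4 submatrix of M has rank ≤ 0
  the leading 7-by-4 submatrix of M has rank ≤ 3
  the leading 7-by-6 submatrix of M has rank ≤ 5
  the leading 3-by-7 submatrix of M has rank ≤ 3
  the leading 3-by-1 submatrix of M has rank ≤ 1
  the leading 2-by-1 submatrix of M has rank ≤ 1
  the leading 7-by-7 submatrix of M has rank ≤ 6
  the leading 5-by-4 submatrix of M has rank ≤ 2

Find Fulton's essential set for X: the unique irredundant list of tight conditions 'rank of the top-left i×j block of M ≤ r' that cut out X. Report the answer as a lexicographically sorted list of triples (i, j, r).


Reconstructing r_w from the 15 given conditions:

  R[1]: 0 0 0 0 1 1 1 1
  R[2]: 1 1 1 1 2 2 2 2
  R[3]: 1 1 1 1 2 2 2 3
  R[4]: 1 2 2 2 3 3 3 4
  R[5]: 1 2 2 2 3 4 4 5
  R[6]: 1 2 2 2 3 4 5 6
  R[7]: 1 2 3 3 4 5 6 7
  R[8]: 1 2 3 4 5 6 7 8

hence w(1..8) = (5, 1, 8, 2, 6, 7, 3, 4).

D(w) has 13 cells with 4 SE-corners; essential set:

[(1, 4, 0), (3, 4, 1), (3, 7, 2), (6, 4, 2)]


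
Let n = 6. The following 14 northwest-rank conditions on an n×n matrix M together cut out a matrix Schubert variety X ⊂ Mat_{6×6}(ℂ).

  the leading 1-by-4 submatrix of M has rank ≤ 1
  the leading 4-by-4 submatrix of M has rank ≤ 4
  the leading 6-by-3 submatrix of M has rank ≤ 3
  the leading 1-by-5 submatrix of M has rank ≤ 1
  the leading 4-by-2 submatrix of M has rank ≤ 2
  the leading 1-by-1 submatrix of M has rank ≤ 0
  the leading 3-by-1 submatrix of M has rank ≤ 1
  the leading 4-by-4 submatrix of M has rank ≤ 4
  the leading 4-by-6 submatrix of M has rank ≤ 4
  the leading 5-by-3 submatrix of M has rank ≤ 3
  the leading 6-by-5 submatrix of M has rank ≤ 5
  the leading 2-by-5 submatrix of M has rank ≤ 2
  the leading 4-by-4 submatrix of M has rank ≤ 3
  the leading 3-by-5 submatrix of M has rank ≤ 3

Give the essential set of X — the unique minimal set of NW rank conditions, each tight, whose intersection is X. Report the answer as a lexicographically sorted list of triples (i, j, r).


Computing R[i][j] = min implied NW-rank bound (n=6, 14 conditions):

  R[1]: 0 | 1 | 1 | 1 | 1 | 1
  R[2]: 1 | 2 | 2 | 2 | 2 | 2
  R[3]: 1 | 2 | 3 | 3 | 3 | 3
  R[4]: 1 | 2 | 3 | 3 | 4 | 4
  R[5]: 1 | 2 | 3 | 4 | 5 | 5
  R[6]: 1 | 2 | 3 | 4 | 5 | 6

so w = (2, 1, 3, 5, 4, 6).

ℓ(w)=2; the 2 essential cells (i,j,r):

[(1, 1, 0), (4, 4, 3)]


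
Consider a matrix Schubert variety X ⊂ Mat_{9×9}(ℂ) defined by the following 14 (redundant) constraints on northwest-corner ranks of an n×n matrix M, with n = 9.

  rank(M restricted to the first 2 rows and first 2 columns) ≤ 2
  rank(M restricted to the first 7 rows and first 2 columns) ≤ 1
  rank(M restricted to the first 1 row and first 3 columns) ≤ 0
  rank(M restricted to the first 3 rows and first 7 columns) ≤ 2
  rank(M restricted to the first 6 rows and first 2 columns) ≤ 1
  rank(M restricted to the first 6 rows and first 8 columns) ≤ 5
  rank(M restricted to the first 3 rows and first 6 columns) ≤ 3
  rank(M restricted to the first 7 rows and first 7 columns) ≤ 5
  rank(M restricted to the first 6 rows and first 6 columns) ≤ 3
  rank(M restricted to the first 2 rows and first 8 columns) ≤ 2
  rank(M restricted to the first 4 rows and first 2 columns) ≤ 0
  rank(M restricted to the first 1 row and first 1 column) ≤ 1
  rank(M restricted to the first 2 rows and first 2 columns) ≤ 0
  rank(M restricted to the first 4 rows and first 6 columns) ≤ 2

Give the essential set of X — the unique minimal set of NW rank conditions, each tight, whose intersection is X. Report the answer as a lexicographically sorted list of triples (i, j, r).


Propagating the 14 rank bounds to every northwest block:

  row 1: 0 0 0 1 1 1 1 1 1
  row 2: 0 0 1 2 2 2 2 2 2
  row 3: 0 0 1 2 2 2 2 3 3
  row 4: 0 0 1 2 2 2 3 4 4
  row 5: 1 1 2 3 3 3 4 5 5
  row 6: 1 1 2 3 3 3 4 5 6
  row 7: 1 1 2 3 4 4 5 6 7
  row 8: 1 2 3 4 5 5 6 7 8
  row 9: 1 2 3 4 5 6 7 8 9

hence w(1..9) = (4, 3, 8, 7, 1, 9, 5, 2, 6).

Fulton essential set (6 of the 18 Rothe cells):

[(1, 3, 0), (3, 7, 2), (4, 2, 0), (4, 6, 2), (6, 6, 3), (7, 2, 1)]


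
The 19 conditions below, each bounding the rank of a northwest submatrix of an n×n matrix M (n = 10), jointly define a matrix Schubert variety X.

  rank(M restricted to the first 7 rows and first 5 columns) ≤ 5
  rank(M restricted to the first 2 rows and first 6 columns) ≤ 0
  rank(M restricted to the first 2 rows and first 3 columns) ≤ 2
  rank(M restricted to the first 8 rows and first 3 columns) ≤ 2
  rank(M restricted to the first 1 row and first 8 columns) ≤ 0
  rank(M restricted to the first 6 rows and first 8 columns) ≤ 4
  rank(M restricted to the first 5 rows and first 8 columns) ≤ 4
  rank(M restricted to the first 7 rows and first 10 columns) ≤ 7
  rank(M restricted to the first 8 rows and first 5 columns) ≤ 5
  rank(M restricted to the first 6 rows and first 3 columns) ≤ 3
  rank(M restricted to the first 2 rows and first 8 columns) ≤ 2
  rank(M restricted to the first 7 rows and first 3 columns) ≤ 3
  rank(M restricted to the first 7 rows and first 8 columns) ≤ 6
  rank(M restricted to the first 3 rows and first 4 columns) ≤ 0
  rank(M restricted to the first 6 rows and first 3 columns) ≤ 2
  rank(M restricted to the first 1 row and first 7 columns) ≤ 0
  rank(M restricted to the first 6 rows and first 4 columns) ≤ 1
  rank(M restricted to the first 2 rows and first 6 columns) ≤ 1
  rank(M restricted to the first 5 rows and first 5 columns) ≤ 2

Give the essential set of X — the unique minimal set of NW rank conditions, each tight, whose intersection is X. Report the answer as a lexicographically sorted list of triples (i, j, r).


Recovering R(i,j) via the rank-extension bound from the 19 conditions:

  row 1: 0 | 0 | 0 | 0 | 0 | 0 | 0 | 0 | 1 | 1
  row 2: 0 | 0 | 0 | 0 | 0 | 0 | 1 | 1 | 2 | 2
  row 3: 0 | 0 | 0 | 0 | 1 | 1 | 2 | 2 | 3 | 3
  row 4: 1 | 1 | 1 | 1 | 2 | 2 | 3 | 3 | 4 | 4
  row 5: 1 | 1 | 1 | 1 | 2 | 3 | 4 | 4 | 5 | 5
  row 6: 1 | 1 | 1 | 1 | 2 | 3 | 4 | 4 | 5 | 6
  row 7: 1 | 2 | 2 | 2 | 3 | 4 | 5 | 5 | 6 | 7
  row 8: 1 | 2 | 2 | 3 | 4 | 5 | 6 | 6 | 7 | 8
  row 9: 1 | 2 | 3 | 4 | 5 | 6 | 7 | 7 | 8 | 9
  row 10: 1 | 2 | 3 | 4 | 5 | 6 | 7 | 8 | 9 | 10

reading off 1-entries of Δ²R: w = (9, 7, 5, 1, 6, 10, 2, 4, 3, 8).

D(w) has 26 cells with 6 SE-corners; essential set:

[(1, 8, 0), (2, 6, 0), (3, 4, 0), (6, 4, 1), (6, 8, 4), (8, 3, 2)]


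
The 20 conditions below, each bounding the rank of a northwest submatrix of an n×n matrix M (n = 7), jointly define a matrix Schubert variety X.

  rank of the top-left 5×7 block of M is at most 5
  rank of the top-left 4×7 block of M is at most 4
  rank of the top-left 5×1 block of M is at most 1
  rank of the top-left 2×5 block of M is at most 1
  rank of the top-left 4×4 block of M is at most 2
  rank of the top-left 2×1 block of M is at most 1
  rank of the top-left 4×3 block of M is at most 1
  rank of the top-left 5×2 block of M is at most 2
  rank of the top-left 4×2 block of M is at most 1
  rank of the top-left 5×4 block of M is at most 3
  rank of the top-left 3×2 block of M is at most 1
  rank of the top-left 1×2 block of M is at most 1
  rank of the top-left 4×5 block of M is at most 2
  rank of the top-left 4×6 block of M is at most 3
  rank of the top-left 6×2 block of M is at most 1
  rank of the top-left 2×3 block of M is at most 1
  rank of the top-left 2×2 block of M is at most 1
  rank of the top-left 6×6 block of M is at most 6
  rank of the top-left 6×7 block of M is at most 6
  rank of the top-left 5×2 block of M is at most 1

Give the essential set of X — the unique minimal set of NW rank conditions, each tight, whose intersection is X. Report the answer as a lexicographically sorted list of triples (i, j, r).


Rank table r_w(7×7) implied by the 20 constraints:

  row 1: 1  1  1  1  1  1  1
  row 2: 1  1  1  1  1  2  2
  row 3: 1  1  1  2  2  3  3
  row 4: 1  1  1  2  2  3  4
  row 5: 1  1  2  3  3  4  5
  row 6: 1  1  2  3  4  5  6
  row 7: 1  2  3  4  5  6  7

the unique w with this rank table is (1, 6, 4, 7, 3, 5, 2).

Fulton essential set (4 of the 11 Rothe cells):

[(2, 5, 1), (4, 3, 1), (4, 5, 2), (6, 2, 1)]


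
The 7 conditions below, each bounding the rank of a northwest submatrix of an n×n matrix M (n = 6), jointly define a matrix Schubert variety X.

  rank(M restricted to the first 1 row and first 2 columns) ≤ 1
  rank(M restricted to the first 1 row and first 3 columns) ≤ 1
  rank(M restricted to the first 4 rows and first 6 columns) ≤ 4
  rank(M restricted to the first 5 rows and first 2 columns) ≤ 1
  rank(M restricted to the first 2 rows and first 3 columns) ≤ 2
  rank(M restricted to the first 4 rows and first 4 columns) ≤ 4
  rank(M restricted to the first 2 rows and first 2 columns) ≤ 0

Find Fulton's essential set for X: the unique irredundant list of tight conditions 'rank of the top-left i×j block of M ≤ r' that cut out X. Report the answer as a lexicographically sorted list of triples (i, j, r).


Recovering R(i,j) via the rank-extension bound from the 7 conditions:

  i=1: 0 | 0 | 1 | 1 | 1 | 1
  i=2: 0 | 0 | 1 | 2 | 2 | 2
  i=3: 1 | 1 | 2 | 3 | 3 | 3
  i=4: 1 | 1 | 2 | 3 | 4 | 4
  i=5: 1 | 1 | 2 | 3 | 4 | 5
  i=6: 1 | 2 | 3 | 4 | 5 | 6

so w = (3, 4, 1, 5, 6, 2).

D(w) has 6 cells with 2 SE-corners; essential set:

[(2, 2, 0), (5, 2, 1)]


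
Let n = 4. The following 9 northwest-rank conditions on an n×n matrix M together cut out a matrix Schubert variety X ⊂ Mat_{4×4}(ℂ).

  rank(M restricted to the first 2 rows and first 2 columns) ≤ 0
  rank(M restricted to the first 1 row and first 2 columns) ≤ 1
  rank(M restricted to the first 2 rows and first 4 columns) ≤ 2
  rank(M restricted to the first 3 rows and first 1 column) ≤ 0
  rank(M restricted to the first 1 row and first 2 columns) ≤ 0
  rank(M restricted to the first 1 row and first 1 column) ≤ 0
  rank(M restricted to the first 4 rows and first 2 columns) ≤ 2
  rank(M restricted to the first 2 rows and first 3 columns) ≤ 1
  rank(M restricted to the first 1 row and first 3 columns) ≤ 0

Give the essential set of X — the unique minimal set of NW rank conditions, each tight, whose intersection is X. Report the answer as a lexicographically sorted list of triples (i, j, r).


Reconstructing r_w from the 9 given conditions:

  0 0 0 1
  0 0 1 2
  0 1 2 3
  1 2 3 4

so w = (4, 3, 2, 1).

D(w) has 6 cells with 3 SE-corners; essential set:

[(1, 3, 0), (2, 2, 0), (3, 1, 0)]


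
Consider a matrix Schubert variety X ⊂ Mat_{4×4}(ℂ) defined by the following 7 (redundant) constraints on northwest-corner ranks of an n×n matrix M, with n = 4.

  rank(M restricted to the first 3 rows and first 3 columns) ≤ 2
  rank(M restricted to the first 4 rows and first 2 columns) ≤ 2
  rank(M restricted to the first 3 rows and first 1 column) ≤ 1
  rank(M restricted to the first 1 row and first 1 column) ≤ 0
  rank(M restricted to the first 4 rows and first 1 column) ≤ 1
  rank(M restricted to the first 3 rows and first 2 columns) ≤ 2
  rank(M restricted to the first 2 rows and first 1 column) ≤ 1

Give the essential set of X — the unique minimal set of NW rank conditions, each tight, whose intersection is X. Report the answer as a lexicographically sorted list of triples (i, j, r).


The tightest implied rank at each (i,j), from the 7 conditions:

  R[1]: 0, 1, 1, 1
  R[2]: 1, 2, 2, 2
  R[3]: 1, 2, 2, 3
  R[4]: 1, 2, 3, 4

giving w = (2, 1, 4, 3) via Δ²R.

D(w) has 2 cells with 2 SE-corners; essential set:

[(1, 1, 0), (3, 3, 2)]


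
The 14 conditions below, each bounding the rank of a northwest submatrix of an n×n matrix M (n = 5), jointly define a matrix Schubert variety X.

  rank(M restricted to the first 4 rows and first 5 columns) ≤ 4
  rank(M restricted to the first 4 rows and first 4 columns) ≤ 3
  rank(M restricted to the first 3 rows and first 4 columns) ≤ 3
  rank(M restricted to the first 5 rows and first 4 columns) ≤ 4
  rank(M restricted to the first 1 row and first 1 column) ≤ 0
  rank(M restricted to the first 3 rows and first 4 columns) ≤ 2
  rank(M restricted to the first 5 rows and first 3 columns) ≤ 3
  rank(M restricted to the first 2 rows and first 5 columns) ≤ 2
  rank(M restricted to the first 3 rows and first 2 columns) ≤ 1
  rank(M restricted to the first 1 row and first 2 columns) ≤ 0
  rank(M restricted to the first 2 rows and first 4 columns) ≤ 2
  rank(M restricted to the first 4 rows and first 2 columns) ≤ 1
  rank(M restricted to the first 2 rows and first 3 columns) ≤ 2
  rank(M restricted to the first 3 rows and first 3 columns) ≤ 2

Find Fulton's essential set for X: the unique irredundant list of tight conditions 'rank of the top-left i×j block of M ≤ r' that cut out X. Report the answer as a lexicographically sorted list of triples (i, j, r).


Propagating the 14 rank bounds to every northwest block:

  row 1: 0  0  1  1  1
  row 2: 1  1  2  2  2
  row 3: 1  1  2  2  3
  row 4: 1  1  2  3  4
  row 5: 1  2  3  4  5

second differences of R give the permutation w = (3, 1, 5, 4, 2).

|D(w)|=5, |Ess(w)|=3:

[(1, 2, 0), (3, 4, 2), (4, 2, 1)]


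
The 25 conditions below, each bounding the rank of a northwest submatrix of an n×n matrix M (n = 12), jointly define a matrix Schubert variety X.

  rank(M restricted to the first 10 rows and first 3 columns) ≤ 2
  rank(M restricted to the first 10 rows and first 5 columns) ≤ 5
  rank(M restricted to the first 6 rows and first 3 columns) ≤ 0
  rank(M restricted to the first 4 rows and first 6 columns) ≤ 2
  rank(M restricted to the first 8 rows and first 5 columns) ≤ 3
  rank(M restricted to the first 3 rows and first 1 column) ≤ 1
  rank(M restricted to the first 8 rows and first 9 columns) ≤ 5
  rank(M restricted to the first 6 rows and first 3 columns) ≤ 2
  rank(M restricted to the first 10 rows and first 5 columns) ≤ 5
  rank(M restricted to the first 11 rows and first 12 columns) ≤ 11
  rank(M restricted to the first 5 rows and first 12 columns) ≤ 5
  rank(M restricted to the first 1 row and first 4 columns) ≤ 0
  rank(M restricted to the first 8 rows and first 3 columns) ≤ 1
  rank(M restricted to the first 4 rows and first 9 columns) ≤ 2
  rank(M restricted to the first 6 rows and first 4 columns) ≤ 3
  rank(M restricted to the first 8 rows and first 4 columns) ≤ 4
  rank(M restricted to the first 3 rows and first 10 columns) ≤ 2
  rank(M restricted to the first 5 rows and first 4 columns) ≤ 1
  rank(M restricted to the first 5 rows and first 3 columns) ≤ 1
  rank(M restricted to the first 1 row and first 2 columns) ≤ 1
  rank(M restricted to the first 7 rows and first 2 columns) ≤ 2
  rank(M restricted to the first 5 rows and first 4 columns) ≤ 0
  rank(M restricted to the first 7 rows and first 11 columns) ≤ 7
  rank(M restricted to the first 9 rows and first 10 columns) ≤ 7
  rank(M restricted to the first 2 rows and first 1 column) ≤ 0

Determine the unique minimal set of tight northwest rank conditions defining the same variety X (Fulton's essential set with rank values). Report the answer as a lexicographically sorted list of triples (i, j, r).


Computing R[i][j] = min implied NW-rank bound (n=12, 25 conditions):

  row 1: 0, 0, 0, 0, 1, 1, 1, 1, 1, 1, 1, 1
  row 2: 0, 0, 0, 0, 1, 2, 2, 2, 2, 2, 2, 2
  row 3: 0, 0, 0, 0, 1, 2, 2, 2, 2, 2, 3, 3
  row 4: 0, 0, 0, 0, 1, 2, 2, 2, 2, 3, 4, 4
  row 5: 0, 0, 0, 0, 1, 2, 3, 3, 3, 4, 5, 5
  row 6: 0, 0, 0, 1, 2, 3, 4, 4, 4, 5, 6, 6
  row 7: 1, 1, 1, 2, 3, 4, 5, 5, 5, 6, 7, 7
  row 8: 1, 1, 1, 2, 3, 4, 5, 5, 5, 6, 7, 8
  row 9: 1, 2, 2, 3, 4, 5, 6, 6, 6, 7, 8, 9
  row 10: 1, 2, 2, 3, 4, 5, 6, 7, 7, 8, 9, 10
  row 11: 1, 2, 3, 4, 5, 6, 7, 8, 8, 9, 10, 11
  row 12: 1, 2, 3, 4, 5, 6, 7, 8, 9, 10, 11, 12

reading off 1-entries of Δ²R: w = (5, 6, 11, 10, 7, 4, 1, 12, 2, 8, 3, 9).

Rothe diagram D(w) (35 cells), 7 SE-corners (essential conditions):

[(3, 10, 2), (4, 9, 2), (5, 4, 0), (6, 3, 0), (8, 3, 1), (8, 9, 5), (10, 3, 2)]


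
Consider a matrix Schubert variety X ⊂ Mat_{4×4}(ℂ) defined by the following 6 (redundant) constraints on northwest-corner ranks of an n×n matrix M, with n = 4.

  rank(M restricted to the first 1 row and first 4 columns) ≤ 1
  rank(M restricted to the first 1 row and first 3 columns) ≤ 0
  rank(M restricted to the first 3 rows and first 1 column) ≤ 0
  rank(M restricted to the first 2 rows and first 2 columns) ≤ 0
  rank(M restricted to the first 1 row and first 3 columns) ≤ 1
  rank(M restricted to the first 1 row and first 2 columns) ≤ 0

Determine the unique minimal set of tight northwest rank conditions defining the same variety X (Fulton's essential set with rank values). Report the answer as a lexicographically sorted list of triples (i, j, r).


Rank table r_w(4×4) implied by the 6 constraints:

  row 1: 0  0  0  1
  row 2: 0  0  1  2
  row 3: 0  1  2  3
  row 4: 1  2  3  4

second differences of R give the permutation w = (4, 3, 2, 1).

ℓ(w)=6; the 3 essential cells (i,j,r):

[(1, 3, 0), (2, 2, 0), (3, 1, 0)]


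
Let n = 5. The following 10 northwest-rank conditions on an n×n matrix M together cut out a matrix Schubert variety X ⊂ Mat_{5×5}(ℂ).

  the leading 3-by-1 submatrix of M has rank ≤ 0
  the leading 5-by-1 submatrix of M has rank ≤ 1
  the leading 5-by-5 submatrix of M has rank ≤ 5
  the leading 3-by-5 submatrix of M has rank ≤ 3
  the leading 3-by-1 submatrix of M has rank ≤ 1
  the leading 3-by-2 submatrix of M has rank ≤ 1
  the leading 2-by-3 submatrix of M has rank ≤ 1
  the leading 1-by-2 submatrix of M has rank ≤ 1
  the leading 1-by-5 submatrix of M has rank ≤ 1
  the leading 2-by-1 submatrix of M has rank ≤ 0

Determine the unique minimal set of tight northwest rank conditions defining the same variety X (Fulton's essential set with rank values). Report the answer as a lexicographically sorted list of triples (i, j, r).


Reconstructing r_w from the 10 given conditions:

  row 1: 0, 1, 1, 1, 1
  row 2: 0, 1, 1, 2, 2
  row 3: 0, 1, 2, 3, 3
  row 4: 1, 2, 3, 4, 4
  row 5: 1, 2, 3, 4, 5

so w = (2, 4, 3, 1, 5).

ℓ(w)=4; the 2 essential cells (i,j,r):

[(2, 3, 1), (3, 1, 0)]


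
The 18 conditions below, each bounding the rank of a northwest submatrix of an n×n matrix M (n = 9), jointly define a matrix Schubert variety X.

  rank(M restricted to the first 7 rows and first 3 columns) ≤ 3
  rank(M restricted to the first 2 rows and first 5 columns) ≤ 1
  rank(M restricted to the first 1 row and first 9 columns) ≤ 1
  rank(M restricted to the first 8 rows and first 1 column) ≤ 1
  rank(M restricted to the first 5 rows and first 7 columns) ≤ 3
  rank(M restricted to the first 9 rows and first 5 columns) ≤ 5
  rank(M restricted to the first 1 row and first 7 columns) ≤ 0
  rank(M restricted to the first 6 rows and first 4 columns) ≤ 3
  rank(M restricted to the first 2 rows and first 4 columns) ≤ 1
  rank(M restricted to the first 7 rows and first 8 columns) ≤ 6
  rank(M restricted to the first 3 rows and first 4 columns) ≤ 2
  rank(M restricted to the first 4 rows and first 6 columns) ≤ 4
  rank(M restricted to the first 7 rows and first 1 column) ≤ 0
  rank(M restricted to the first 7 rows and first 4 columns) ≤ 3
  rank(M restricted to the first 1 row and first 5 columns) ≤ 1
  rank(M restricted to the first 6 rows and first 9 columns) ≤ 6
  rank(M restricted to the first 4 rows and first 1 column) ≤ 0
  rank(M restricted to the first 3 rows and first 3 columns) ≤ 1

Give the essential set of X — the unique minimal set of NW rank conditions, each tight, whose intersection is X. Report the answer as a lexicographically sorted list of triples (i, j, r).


Propagating the 18 rank bounds to every northwest block:

  R[1]: 0, 0, 0, 0, 0, 0, 0, 1, 1
  R[2]: 0, 1, 1, 1, 1, 1, 1, 2, 2
  R[3]: 0, 1, 1, 2, 2, 2, 2, 3, 3
  R[4]: 0, 1, 2, 3, 3, 3, 3, 4, 4
  R[5]: 0, 1, 2, 3, 3, 3, 3, 4, 5
  R[6]: 0, 1, 2, 3, 4, 4, 4, 5, 6
  R[7]: 0, 1, 2, 3, 4, 5, 5, 6, 7
  R[8]: 1, 2, 3, 4, 5, 6, 6, 7, 8
  R[9]: 1, 2, 3, 4, 5, 6, 7, 8, 9

second differences of R give the permutation w = (8, 2, 4, 3, 9, 5, 6, 1, 7).

|D(w)|=17, |Ess(w)|=4:

[(1, 7, 0), (3, 3, 1), (5, 7, 3), (7, 1, 0)]


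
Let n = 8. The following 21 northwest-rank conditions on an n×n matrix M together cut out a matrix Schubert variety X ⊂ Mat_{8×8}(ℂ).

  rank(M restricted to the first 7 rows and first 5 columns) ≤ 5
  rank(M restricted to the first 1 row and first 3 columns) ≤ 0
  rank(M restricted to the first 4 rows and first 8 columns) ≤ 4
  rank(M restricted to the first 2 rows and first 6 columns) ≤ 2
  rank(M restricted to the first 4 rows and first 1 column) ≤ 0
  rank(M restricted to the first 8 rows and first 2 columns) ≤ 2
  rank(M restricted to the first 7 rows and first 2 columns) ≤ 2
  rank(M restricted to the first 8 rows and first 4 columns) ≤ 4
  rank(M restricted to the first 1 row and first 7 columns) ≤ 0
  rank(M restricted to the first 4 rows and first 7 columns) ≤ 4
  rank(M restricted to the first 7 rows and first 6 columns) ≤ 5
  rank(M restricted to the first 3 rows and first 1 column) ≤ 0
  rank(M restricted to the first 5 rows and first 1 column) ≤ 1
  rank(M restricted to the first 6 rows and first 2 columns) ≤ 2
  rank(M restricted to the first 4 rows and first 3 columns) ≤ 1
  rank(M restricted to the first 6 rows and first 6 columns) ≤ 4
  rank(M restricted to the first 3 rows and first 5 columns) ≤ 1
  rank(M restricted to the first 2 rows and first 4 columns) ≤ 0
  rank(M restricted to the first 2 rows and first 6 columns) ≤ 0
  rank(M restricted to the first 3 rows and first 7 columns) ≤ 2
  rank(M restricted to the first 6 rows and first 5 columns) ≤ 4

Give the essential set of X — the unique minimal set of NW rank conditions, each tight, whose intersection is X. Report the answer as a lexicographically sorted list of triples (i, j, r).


Propagating the 21 rank bounds to every northwest block:

  row 1: 0 0 0 0 0 0 0 1
  row 2: 0 0 0 0 0 0 1 2
  row 3: 0 1 1 1 1 1 2 3
  row 4: 0 1 1 2 2 2 3 4
  row 5: 1 2 2 3 3 3 4 5
  row 6: 1 2 3 4 4 4 5 6
  row 7: 1 2 3 4 5 5 6 7
  row 8: 1 2 3 4 5 6 7 8

giving w = (8, 7, 2, 4, 1, 3, 5, 6) via Δ²R.

Rothe diagram D(w) (16 cells), 4 SE-corners (essential conditions):

[(1, 7, 0), (2, 6, 0), (4, 1, 0), (4, 3, 1)]


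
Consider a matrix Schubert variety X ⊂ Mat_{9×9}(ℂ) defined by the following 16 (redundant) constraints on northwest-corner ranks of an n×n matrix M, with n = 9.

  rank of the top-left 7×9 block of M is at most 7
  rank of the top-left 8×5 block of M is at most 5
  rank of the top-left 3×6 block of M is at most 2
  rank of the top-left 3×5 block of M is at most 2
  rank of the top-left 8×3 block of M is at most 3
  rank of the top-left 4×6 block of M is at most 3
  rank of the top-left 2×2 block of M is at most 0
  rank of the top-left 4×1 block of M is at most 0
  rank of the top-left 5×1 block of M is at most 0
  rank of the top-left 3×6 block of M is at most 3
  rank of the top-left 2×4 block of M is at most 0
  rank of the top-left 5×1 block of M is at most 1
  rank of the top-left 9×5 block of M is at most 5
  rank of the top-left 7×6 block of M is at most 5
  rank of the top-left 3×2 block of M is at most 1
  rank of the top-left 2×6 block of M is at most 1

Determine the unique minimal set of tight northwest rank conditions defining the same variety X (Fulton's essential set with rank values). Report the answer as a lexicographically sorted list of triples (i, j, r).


Reconstructing r_w from the 16 given conditions:

  row 1: 0 | 0 | 0 | 0 | 1 | 1 | 1 | 1 | 1
  row 2: 0 | 0 | 0 | 0 | 1 | 1 | 2 | 2 | 2
  row 3: 0 | 1 | 1 | 1 | 2 | 2 | 3 | 3 | 3
  row 4: 0 | 1 | 2 | 2 | 3 | 3 | 4 | 4 | 4
  row 5: 0 | 1 | 2 | 3 | 4 | 4 | 5 | 5 | 5
  row 6: 1 | 2 | 3 | 4 | 5 | 5 | 6 | 6 | 6
  row 7: 1 | 2 | 3 | 4 | 5 | 5 | 6 | 7 | 7
  row 8: 1 | 2 | 3 | 4 | 5 | 6 | 7 | 8 | 8
  row 9: 1 | 2 | 3 | 4 | 5 | 6 | 7 | 8 | 9

so w = (5, 7, 2, 3, 4, 1, 8, 6, 9).

|D(w)|=13, |Ess(w)|=4:

[(2, 4, 0), (2, 6, 1), (5, 1, 0), (7, 6, 5)]


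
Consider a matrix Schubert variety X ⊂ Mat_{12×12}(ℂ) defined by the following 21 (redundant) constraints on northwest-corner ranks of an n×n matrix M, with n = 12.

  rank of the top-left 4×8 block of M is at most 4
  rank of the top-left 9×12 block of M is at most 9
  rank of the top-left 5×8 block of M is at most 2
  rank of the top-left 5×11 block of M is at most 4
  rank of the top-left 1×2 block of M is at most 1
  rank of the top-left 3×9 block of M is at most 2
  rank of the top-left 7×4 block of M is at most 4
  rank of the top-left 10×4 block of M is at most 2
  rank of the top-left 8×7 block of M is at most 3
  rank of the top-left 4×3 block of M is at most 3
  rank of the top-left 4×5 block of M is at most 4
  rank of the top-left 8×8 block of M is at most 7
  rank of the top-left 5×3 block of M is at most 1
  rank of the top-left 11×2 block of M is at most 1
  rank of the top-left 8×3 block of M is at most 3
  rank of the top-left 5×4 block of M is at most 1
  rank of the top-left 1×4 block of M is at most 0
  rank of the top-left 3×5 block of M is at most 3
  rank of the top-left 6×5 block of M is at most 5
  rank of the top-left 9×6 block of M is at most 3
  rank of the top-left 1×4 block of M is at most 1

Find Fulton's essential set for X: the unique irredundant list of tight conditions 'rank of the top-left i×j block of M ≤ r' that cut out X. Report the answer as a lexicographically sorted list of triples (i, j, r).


Rank table r_w(12×12) implied by the 21 constraints:

  row 1: 0, 0, 0, 0, 1, 1, 1, 1, 1, 1, 1, 1
  row 2: 1, 1, 1, 1, 2, 2, 2, 2, 2, 2, 2, 2
  row 3: 1, 1, 1, 1, 2, 2, 2, 2, 2, 3, 3, 3
  row 4: 1, 1, 1, 1, 2, 2, 2, 2, 3, 4, 4, 4
  row 5: 1, 1, 1, 1, 2, 2, 2, 2, 3, 4, 4, 5
  row 6: 1, 1, 2, 2, 3, 3, 3, 3, 4, 5, 5, 6
  row 7: 1, 1, 2, 2, 3, 3, 3, 4, 5, 6, 6, 7
  row 8: 1, 1, 2, 2, 3, 3, 3, 4, 5, 6, 7, 8
  row 9: 1, 1, 2, 2, 3, 3, 4, 5, 6, 7, 8, 9
  row 10: 1, 1, 2, 2, 3, 4, 5, 6, 7, 8, 9, 10
  row 11: 1, 1, 2, 3, 4, 5, 6, 7, 8, 9, 10, 11
  row 12: 1, 2, 3, 4, 5, 6, 7, 8, 9, 10, 11, 12

reading off 1-entries of Δ²R: w = (5, 1, 10, 9, 12, 3, 8, 11, 7, 6, 4, 2).

Rothe diagram D(w) (39 cells), 9 SE-corners (essential conditions):

[(1, 4, 0), (3, 9, 2), (5, 4, 1), (5, 8, 2), (5, 11, 4), (8, 7, 3), (9, 6, 3), (10, 4, 2), (11, 2, 1)]


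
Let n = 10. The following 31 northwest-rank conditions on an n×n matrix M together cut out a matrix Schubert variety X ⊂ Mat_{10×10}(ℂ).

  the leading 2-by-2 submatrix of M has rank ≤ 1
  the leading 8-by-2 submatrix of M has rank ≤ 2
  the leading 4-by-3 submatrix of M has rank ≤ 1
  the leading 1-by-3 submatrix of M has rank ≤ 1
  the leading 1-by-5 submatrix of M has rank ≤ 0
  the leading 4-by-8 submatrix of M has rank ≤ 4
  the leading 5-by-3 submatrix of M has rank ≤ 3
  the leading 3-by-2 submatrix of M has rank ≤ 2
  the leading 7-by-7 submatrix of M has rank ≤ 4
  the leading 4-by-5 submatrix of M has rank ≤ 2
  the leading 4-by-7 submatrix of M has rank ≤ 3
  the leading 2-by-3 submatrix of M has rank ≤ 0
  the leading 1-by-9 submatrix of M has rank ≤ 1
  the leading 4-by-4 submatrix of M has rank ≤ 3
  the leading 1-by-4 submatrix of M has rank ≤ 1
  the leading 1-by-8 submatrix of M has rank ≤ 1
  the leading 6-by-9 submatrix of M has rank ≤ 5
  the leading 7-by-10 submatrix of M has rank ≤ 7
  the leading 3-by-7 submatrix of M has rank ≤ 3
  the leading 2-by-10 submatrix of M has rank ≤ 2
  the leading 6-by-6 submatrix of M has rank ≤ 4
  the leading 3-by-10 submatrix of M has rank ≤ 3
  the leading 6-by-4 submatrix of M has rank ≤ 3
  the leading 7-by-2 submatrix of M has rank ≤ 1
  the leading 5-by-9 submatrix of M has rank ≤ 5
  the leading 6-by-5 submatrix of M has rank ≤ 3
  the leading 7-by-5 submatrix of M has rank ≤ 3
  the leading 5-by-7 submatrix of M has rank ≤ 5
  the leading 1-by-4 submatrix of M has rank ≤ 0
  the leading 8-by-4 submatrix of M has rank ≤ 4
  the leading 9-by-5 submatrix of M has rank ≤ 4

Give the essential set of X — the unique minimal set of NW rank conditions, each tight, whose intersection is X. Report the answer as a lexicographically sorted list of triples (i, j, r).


Computing R[i][j] = min implied NW-rank bound (n=10, 31 conditions):

  0 | 0 | 0 | 0 | 0 | 1 | 1 | 1 | 1 | 1
  0 | 0 | 0 | 1 | 1 | 2 | 2 | 2 | 2 | 2
  1 | 1 | 1 | 2 | 2 | 3 | 3 | 3 | 3 | 3
  1 | 1 | 1 | 2 | 2 | 3 | 3 | 4 | 4 | 4
  1 | 1 | 2 | 3 | 3 | 4 | 4 | 5 | 5 | 5
  1 | 1 | 2 | 3 | 3 | 4 | 4 | 5 | 5 | 6
  1 | 1 | 2 | 3 | 3 | 4 | 4 | 5 | 6 | 7
  1 | 2 | 3 | 4 | 4 | 5 | 5 | 6 | 7 | 8
  1 | 2 | 3 | 4 | 4 | 5 | 6 | 7 | 8 | 9
  1 | 2 | 3 | 4 | 5 | 6 | 7 | 8 | 9 | 10

so w = (6, 4, 1, 8, 3, 10, 9, 2, 7, 5).

Fulton essential set (10 of the 21 Rothe cells):

[(1, 5, 0), (2, 3, 0), (4, 3, 1), (4, 5, 2), (4, 7, 3), (6, 9, 5), (7, 2, 1), (7, 5, 3), (7, 7, 4), (9, 5, 4)]
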